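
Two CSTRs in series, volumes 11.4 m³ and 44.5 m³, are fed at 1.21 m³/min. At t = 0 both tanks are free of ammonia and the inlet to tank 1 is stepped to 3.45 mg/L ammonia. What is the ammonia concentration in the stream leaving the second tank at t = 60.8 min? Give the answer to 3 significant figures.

2.56 mg/L

Time constants: τᵢ = Vᵢ/Q for each well-mixed tank.
τ₁ = 11.4/1.21 = 9.4215 min; τ₂ = 44.5/1.21 = 36.777 min.
Solving the cascade with C₁(0)=C₂(0)=0 gives C₂(t) = C_in[1 − (τ₁ e^(−t/τ₁) − τ₂ e^(−t/τ₂))/(τ₁ − τ₂)].
At t = 60.8: e^(−t/τ₁) = 0.0015753, e^(−t/τ₂) = 0.19143.
C₂ = 3.45·[1 − (9.4215·0.0015753 − 36.777·0.19143)/(-27.355)] = 3.45·0.74318 = 2.5640 mg/L.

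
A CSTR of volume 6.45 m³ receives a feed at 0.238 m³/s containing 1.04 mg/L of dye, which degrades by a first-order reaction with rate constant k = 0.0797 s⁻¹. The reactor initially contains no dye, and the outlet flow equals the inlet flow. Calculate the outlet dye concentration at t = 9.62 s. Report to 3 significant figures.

Species balance: V dC/dt = Q C_in − Q C − k V C.
dC/dt = (Q/V) C_in − (Q/V + k) C; effective rate a = Q/V + k = 0.036899 + 0.0797 = 0.11660 s⁻¹.
C_ss = Q C_in/(Q + kV) = 0.32912 mg/L; C(t) = C_ss + (C₀ − C_ss) e^(−a t).
C(9.62) = 0.32912 + (-0.32912)·e^(−0.11660·9.62) = 0.32912 + (-0.32912)·0.32573 = 0.22192 mg/L.

0.222 mg/L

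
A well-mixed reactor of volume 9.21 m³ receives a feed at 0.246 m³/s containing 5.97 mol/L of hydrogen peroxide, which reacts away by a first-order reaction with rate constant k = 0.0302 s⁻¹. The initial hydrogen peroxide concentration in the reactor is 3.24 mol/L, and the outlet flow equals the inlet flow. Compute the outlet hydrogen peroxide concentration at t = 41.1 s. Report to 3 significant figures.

2.84 mol/L

V dC/dt = Q(C_in − C) − k V C.
dC/dt = (Q/V) C_in − (Q/V + k) C; effective rate a = Q/V + k = 0.026710 + 0.0302 = 0.056910 s⁻¹.
C_ss = Q C_in/(Q + kV) = 2.8020 mol/L; C(t) = C_ss + (C₀ − C_ss) e^(−a t).
C(41.1) = 2.8020 + (0.43805)·e^(−0.056910·41.1) = 2.8020 + (0.43805)·0.096424 = 2.8442 mol/L.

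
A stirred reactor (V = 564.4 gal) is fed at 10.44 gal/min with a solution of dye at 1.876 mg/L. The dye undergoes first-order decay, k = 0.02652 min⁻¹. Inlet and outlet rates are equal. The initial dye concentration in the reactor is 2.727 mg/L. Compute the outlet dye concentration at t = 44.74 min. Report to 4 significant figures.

1.032 mg/L

Accumulation = in − out − consumed: V dC/dt = Q C_in − Q C − k V C.
dC/dt = (Q/V) C_in − (Q/V + k) C; effective rate a = Q/V + k = 0.0184975 + 0.02652 = 0.0450175 min⁻¹.
C_ss = Q C_in/(Q + kV) = 0.770841 mg/L; C(t) = C_ss + (C₀ − C_ss) e^(−a t).
C(44.74) = 0.770841 + (1.95616)·e^(−0.0450175·44.74) = 0.770841 + (1.95616)·0.133443 = 1.03188 mg/L.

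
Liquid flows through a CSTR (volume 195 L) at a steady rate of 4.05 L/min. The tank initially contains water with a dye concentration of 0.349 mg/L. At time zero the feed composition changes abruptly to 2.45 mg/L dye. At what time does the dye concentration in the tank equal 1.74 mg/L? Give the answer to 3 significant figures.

Species balance: V dC/dt = Q(C_in − C) ⇒ τ = V/Q = 48.148 min.
C(t) = C_in + (C₀ − C_in) e^(−t/τ). Set C = 1.74 and solve for t:
e^(−t/τ) = (C − C_in)/(C₀ − C_in) = (1.74 − 2.45)/(0.349 − 2.45) = 0.33793
t = −τ ln(…) = 48.148 × 1.0849 = 52.236 min.

52.2 min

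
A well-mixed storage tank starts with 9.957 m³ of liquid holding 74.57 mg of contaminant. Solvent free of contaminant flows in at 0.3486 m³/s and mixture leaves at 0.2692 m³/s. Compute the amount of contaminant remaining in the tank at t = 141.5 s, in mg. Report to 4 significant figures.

5.759 mg

Total volume: dV/dt = Q_in − Q_out = 0.0794000 m³/s, so V(t) = 9.957 + 0.0794000 t and V(141.5) = 21.1921 m³.
Solute balance: dm/dt = 0 − Q_out C = −Q_out m/V(t).
Separate: dm/m = −Q_out dt/V(t) ⇒ ln(m/m₀) = −(Q_out/(Q_in−Q_out)) ln(V/V₀).
m = m₀ (V₀/V)^(Q_out/(Q_in−Q_out)) = 74.57 × (9.957/21.1921)^(3.39043) = 5.75903 mg.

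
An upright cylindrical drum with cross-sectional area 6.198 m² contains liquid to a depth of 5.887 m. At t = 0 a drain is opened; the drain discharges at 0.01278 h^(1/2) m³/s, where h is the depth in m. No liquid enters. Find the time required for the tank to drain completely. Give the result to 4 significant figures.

2353 s

A dh/dt = −Q_out = −0.01278 √h.
This is separable: 2 d(√h)/dt = −0.01278/A, so √h = √h₀ − (0.01278/(2A)) t.
Set h = 0: 2√h₀ = (0.01278/A) t_empty ⇒ t_empty = 2A√h₀/0.01278.
t_empty = 2·6.198·√5.887/0.01278 = 12.3960·2.42631/0.01278 = 2353.41 s.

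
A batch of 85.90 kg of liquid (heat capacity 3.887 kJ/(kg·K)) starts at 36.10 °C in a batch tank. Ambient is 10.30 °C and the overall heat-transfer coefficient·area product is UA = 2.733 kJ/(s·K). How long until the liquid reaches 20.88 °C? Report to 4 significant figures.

M c_p dT/dt = −UA(T − T_amb).
τ = M c_p/UA = 122.171 s; T_ss = T_amb = 10.3000 °C.
T(t) = T_ss + (T₀ − T_ss)e^(−t/τ); set T = 20.88:
t = −τ ln[(T − T_ss)/(T₀ − T_ss)] = −122.171 · ln(0.410078) = 108.904 s.

108.9 s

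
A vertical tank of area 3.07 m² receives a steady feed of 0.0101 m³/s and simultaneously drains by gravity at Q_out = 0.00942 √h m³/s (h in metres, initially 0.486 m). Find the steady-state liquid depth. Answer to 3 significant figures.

A dh/dt = Q_in − 0.00942 √h. Steady state requires inflow = outflow:
Q_in = 0.00942 √h_ss ⇒ √h_ss = 0.0101/0.00942 = 1.0722.
h_ss = 1.0722² = 1.1496 m. (Since h₀ = 0.486 m < h_ss, the level will rise toward this value.)

1.15 m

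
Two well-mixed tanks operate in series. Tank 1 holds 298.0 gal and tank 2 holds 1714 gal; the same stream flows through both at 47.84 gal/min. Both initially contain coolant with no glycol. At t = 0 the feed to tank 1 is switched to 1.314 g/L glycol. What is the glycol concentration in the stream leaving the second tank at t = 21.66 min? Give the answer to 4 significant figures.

0.4536 g/L

Time constants: τᵢ = Vᵢ/Q for each well-mixed tank.
τ₁ = 298.0/47.84 = 6.22910 min; τ₂ = 1714/47.84 = 35.8278 min.
Solving the cascade with C₁(0)=C₂(0)=0 gives C₂(t) = C_in[1 − (τ₁ e^(−t/τ₁) − τ₂ e^(−t/τ₂))/(τ₁ − τ₂)].
At t = 21.66: e^(−t/τ₁) = 0.0308929, e^(−t/τ₂) = 0.546315.
C₂ = 1.314·[1 − (6.22910·0.0308929 − 35.8278·0.546315)/(-29.5987)] = 1.314·0.345213 = 0.453610 g/L.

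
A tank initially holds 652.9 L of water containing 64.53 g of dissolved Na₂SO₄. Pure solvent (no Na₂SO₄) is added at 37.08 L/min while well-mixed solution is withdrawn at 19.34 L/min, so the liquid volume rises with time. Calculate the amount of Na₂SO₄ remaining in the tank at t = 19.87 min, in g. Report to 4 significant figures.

40.31 g

Total volume: dV/dt = Q_in − Q_out = 17.7400 L/min, so V(t) = 652.9 + 17.7400 t and V(19.87) = 1005.39 L.
No Na₂SO₄ enters, so dm/dt = −Q_out · (m/V).
dm/m = −Q_out dt/(V₀ + 17.7400 t); integrating gives ln(m/m₀) = −(Q_out/(Q_in−Q_out)) ln(V/V₀).
m = m₀ (V₀/V)^(Q_out/(Q_in−Q_out)) = 64.53 × (652.9/1005.39)^(1.09019) = 40.3053 g.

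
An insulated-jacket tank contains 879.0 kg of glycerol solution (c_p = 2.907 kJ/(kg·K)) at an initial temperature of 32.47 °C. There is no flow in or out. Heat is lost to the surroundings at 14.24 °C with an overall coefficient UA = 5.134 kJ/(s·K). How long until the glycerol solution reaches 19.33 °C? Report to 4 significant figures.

Lumped-capacitance energy balance: M c_p dT/dt = UA(T_amb − T).
τ = M c_p/UA = 497.712 s; T_ss = T_amb = 14.2400 °C.
T(t) = T_ss + (T₀ − T_ss)e^(−t/τ); set T = 19.33:
t = −τ ln[(T − T_ss)/(T₀ − T_ss)] = −497.712 · ln(0.279210) = 634.976 s.

635.0 s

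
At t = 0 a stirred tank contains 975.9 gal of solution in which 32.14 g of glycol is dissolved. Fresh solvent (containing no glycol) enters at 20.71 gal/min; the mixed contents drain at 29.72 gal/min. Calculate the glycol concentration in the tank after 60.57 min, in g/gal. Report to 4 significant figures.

0.005010 g/gal

Let m(t) be the amount of glycol. Volume: V(t) = V₀ + (Q_in − Q_out) t = 975.9 − 9.01000 t; V(60.57) = 430.164 gal.
No glycol enters, so dm/dt = −Q_out · (m/V).
dm/m = −Q_out dt/(V₀ − 9.01000 t); integrating gives ln(m/m₀) = −(Q_out/(Q_in−Q_out)) ln(V/V₀).
m = m₀ (V₀/V)^(Q_out/(Q_in−Q_out)) = 32.14 × (975.9/430.164)^(-3.29856) = 2.15534 g.
C = m/V = 2.15534/430.164 = 0.00501050 g/gal.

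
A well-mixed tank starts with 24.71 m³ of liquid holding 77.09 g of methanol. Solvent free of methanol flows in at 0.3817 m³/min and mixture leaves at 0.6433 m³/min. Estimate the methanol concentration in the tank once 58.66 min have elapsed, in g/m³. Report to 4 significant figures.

Let m(t) be the amount of methanol. Volume: V(t) = V₀ + (Q_in − Q_out) t = 24.71 − 0.261600 t; V(58.66) = 9.36454 m³.
No methanol enters, so dm/dt = −Q_out · (m/V).
Separate: dm/m = −Q_out dt/V(t) ⇒ ln(m/m₀) = −(Q_out/(Q_in−Q_out)) ln(V/V₀).
m = m₀ (V₀/V)^(Q_out/(Q_in−Q_out)) = 77.09 × (24.71/9.36454)^(-2.45910) = 7.09199 g.
C = m/V = 7.09199/9.36454 = 0.757324 g/m³.

0.7573 g/m³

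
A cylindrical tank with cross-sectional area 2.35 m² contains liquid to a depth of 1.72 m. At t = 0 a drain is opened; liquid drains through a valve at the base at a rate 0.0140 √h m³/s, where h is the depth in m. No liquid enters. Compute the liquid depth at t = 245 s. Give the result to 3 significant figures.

0.338 m

Mass balance (ρ constant): A dh/dt = −0.0140 √h.
This is separable: 2 d(√h)/dt = −0.0140/A, so √h = √h₀ − (0.0140/(2A)) t.
√h = √1.72 − 0.0140·245/(2·2.35) = 1.3115 − 0.72979 = 0.58170.
h = 0.58170² = 0.33838 m.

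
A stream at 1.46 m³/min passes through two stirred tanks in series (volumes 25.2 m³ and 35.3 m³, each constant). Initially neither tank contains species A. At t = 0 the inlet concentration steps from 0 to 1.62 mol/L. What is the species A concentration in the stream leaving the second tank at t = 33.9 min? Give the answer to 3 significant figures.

0.794 mol/L

Time constants: τᵢ = Vᵢ/Q for each well-mixed tank.
τ₁ = 25.2/1.46 = 17.260 min; τ₂ = 35.3/1.46 = 24.178 min.
Tank 1: C₁ = C_in(1 − e^(−t/τ₁)). Tank 2 (τ₁ ≠ τ₂): C₂ = C_in[1 − (τ₁ e^(−t/τ₁) − τ₂ e^(−t/τ₂))/(τ₁ − τ₂)].
At t = 33.9: e^(−t/τ₁) = 0.14029, e^(−t/τ₂) = 0.24608.
C₂ = 1.62·[1 − (17.260·0.14029 − 24.178·0.24608)/(-6.9178)] = 1.62·0.48997 = 0.79374 mol/L.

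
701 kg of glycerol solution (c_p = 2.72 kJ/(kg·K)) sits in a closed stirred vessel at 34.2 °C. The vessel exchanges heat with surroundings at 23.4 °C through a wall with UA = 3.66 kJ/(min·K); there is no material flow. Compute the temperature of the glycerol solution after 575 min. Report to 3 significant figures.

27.0 °C

Heat balance on the well-mixed liquid: M c_p dT/dt = −UA(T − T_amb).
dT/dt = (T_ss − T)/τ with T_ss = T_amb = 23.400 °C, τ = M c_p/UA = 701·2.72/3.66 = 520.96 min.
This is linear first-order; T(t) = T_ss + (T₀ − T_ss) e^(−t/τ).
T(575) = 23.400 + (10.800)·0.33163 = 26.982 °C.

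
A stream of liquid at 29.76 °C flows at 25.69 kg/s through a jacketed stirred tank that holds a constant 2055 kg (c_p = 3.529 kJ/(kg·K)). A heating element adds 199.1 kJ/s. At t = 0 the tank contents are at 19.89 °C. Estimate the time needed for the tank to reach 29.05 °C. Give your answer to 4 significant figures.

M c_p dT/dt = ṁ c_p (T_in − T) + Q̇.
τ = M/ṁ = 79.9922 s; T_ss = T_in + Q̇/(ṁ c_p) = 31.9561 °C.
T(t) = T_ss + (T₀ − T_ss) e^(−t/τ). Set T = 29.05:
e^(−t/τ) = (29.05 − 31.9561)/(19.89 − 31.9561) = 0.240849
t = −79.9922 · ln(0.240849) = 113.876 s.

113.9 s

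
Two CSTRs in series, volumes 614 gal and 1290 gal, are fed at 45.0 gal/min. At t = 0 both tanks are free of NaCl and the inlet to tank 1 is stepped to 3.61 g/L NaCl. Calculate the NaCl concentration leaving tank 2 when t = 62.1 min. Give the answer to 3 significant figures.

2.86 g/L

Time constants: τᵢ = Vᵢ/Q for each well-mixed tank.
τ₁ = 614/45.0 = 13.644 min; τ₂ = 1290/45.0 = 28.667 min.
Solving the cascade with C₁(0)=C₂(0)=0 gives C₂(t) = C_in[1 − (τ₁ e^(−t/τ₁) − τ₂ e^(−t/τ₂))/(τ₁ − τ₂)].
At t = 62.1: e^(−t/τ₁) = 0.010553, e^(−t/τ₂) = 0.11460.
C₂ = 3.61·[1 − (13.644·0.010553 − 28.667·0.11460)/(-15.022)] = 3.61·0.79089 = 2.8551 g/L.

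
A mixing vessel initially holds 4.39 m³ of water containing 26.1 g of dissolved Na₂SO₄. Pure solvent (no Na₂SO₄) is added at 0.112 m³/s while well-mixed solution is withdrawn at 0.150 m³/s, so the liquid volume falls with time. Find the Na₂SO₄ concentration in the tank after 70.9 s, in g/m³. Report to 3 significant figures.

Total volume: dV/dt = Q_in − Q_out = -0.038000 m³/s, so V(t) = 4.39 − 0.038000 t and V(70.9) = 1.6958 m³.
Solute balance: dm/dt = 0 − Q_out C = −Q_out m/V(t).
Separate: dm/m = −Q_out dt/V(t) ⇒ ln(m/m₀) = −(Q_out/(Q_in−Q_out)) ln(V/V₀).
m = m₀ (V₀/V)^(Q_out/(Q_in−Q_out)) = 26.1 × (4.39/1.6958)^(-3.9474) = 0.61097 g.
C = m/V = 0.61097/1.6958 = 0.36029 g/m³.

0.360 g/m³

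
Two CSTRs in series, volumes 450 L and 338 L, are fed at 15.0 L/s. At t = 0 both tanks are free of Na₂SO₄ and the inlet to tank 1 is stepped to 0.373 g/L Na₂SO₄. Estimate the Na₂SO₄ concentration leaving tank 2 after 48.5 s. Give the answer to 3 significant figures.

Species balance on tank i: dCᵢ/dt = (Cᵢ₋₁ − Cᵢ)/τᵢ with τᵢ = Vᵢ/Q.
τ₁ = 450/15.0 = 30.000 s; τ₂ = 338/15.0 = 22.533 s.
Solving the cascade with C₁(0)=C₂(0)=0 gives C₂(t) = C_in[1 − (τ₁ e^(−t/τ₁) − τ₂ e^(−t/τ₂))/(τ₁ − τ₂)].
At t = 48.5: e^(−t/τ₁) = 0.19856, e^(−t/τ₂) = 0.11621.
C₂ = 0.373·[1 − (30.000·0.19856 − 22.533·0.11621)/(7.4667)] = 0.373·0.55292 = 0.20624 g/L.

0.206 g/L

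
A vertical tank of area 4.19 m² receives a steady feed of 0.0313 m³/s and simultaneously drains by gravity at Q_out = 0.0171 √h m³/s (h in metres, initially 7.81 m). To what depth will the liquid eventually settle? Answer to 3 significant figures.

3.35 m

Accumulation of liquid (constant cross-section A): A dh/dt = Q_in − 0.0171 √h. At steady state dh/dt = 0:
Q_in = 0.0171 √h_ss ⇒ √h_ss = 0.0313/0.0171 = 1.8304.
h_ss = 1.8304² = 3.3504 m. (Since h₀ = 7.81 m > h_ss, the level will fall toward this value.)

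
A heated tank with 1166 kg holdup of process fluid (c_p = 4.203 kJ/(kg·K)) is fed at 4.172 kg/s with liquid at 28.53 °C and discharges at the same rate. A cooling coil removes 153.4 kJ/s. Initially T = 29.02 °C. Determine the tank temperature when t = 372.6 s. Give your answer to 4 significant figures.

M c_p dT/dt = ṁ c_p (T_in − T) − Q̇.
τ = M/ṁ = 279.482 s; T_ss = T_in − Q̇/(ṁ c_p) = 28.53 − 153.4/(4.172·4.203) = 19.7817 °C.
Integrating: T(t) = T_ss + (T₀ − T_ss) e^(−t/τ).
T(372.6) = 19.7817 + (9.23826)·e^(−372.6/279.482) = 19.7817 + (9.23826)·0.263638 = 22.2173 °C.

22.22 °C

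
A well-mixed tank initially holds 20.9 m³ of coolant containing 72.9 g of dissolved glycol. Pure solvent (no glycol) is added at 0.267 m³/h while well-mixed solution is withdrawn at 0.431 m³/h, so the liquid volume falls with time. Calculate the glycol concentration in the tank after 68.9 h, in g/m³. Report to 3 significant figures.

Total volume: dV/dt = Q_in − Q_out = -0.16400 m³/h, so V(t) = 20.9 − 0.16400 t and V(68.9) = 9.6004 m³.
No glycol enters, so dm/dt = −Q_out · (m/V).
dm/m = −Q_out dt/(V₀ − 0.16400 t); integrating gives ln(m/m₀) = −(Q_out/(Q_in−Q_out)) ln(V/V₀).
m = m₀ (V₀/V)^(Q_out/(Q_in−Q_out)) = 72.9 × (20.9/9.6004)^(-2.6280) = 9.4368 g.
C = m/V = 9.4368/9.6004 = 0.98295 g/m³.

0.983 g/m³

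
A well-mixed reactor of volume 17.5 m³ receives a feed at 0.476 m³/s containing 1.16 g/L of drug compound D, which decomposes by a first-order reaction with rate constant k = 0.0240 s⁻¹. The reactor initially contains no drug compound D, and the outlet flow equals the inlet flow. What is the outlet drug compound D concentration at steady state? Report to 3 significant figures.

Species balance: V dC/dt = Q C_in − Q C − k V C.
Steady state (dC/dt = 0): C_ss = Q C_in/(Q + kV) = C_in/(1 + kV/Q).
C_ss = 0.476·1.16/(0.476 + 0.0240·17.5) = 0.55216/0.89600 = 0.61625 g/L.

0.616 g/L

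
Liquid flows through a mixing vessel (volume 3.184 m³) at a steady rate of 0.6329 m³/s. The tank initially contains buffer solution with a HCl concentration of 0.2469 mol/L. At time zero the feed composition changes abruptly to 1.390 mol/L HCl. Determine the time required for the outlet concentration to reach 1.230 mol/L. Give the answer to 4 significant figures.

9.892 s

Species balance: V dC/dt = Q(C_in − C) ⇒ τ = V/Q = 5.03081 s.
C(t) = C_in + (C₀ − C_in) e^(−t/τ). Set C = 1.230 and solve for t:
e^(−t/τ) = (C − C_in)/(C₀ − C_in) = (1.230 − 1.390)/(0.2469 − 1.390) = 0.139970
t = −τ ln(…) = 5.03081 × 1.96633 = 9.89221 s.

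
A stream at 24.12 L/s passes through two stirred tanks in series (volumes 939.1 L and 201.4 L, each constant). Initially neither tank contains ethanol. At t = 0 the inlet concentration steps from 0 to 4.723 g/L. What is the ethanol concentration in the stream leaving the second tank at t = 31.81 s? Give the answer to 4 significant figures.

Each tank obeys Vᵢ dCᵢ/dt = Q(Cᵢ₋₁ − Cᵢ), so τᵢ = Vᵢ/Q.
τ₁ = 939.1/24.12 = 38.9345 s; τ₂ = 201.4/24.12 = 8.34992 s.
Solving the cascade with C₁(0)=C₂(0)=0 gives C₂(t) = C_in[1 − (τ₁ e^(−t/τ₁) − τ₂ e^(−t/τ₂))/(τ₁ − τ₂)].
At t = 31.81: e^(−t/τ₁) = 0.441749, e^(−t/τ₂) = 0.0221566.
C₂ = 4.723·[1 − (38.9345·0.441749 − 8.34992·0.0221566)/(30.5846)] = 4.723·0.443698 = 2.09558 g/L.

2.096 g/L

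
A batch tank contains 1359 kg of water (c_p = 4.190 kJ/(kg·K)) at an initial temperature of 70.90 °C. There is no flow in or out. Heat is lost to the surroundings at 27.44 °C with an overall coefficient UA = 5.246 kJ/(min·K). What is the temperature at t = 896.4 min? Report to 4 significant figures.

M c_p dT/dt = −UA(T − T_amb).
dT/dt = (T_ss − T)/τ with T_ss = T_amb = 27.4400 °C, τ = M c_p/UA = 1359·4.190/5.246 = 1085.44 min.
Solution: T(t) = T_ss + (T₀ − T_ss) e^(−t/τ).
T(896.4) = 27.4400 + (43.4600)·0.437866 = 46.4697 °C.

46.47 °C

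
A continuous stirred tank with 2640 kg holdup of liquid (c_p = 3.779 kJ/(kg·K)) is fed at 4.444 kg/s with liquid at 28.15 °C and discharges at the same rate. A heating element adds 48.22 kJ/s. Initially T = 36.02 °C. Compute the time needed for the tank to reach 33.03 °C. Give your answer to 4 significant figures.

Unsteady energy balance on the tank contents: M c_p dT/dt = ṁ c_p (T_in − T) + 48.22.
τ = M/ṁ = 594.059 s; T_ss = T_in + Q̇/(ṁ c_p) = 31.0213 °C.
T(t) = T_ss + (T₀ − T_ss) e^(−t/τ). Set T = 33.03:
e^(−t/τ) = (33.03 − 31.0213)/(36.02 − 31.0213) = 0.401846
t = −594.059 · ln(0.401846) = 541.595 s.

541.6 s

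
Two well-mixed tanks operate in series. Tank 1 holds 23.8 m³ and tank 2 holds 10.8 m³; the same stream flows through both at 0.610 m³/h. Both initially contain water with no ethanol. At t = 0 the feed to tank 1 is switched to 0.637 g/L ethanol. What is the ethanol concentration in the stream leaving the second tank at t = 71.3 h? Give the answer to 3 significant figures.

0.459 g/L

Time constants: τᵢ = Vᵢ/Q for each well-mixed tank.
τ₁ = 23.8/0.610 = 39.016 h; τ₂ = 10.8/0.610 = 17.705 h.
Solving the cascade with C₁(0)=C₂(0)=0 gives C₂(t) = C_in[1 − (τ₁ e^(−t/τ₁) − τ₂ e^(−t/τ₂))/(τ₁ − τ₂)].
At t = 71.3: e^(−t/τ₁) = 0.16083, e^(−t/τ₂) = 0.017825.
C₂ = 0.637·[1 − (39.016·0.16083 − 17.705·0.017825)/(21.311)] = 0.637·0.72037 = 0.45888 g/L.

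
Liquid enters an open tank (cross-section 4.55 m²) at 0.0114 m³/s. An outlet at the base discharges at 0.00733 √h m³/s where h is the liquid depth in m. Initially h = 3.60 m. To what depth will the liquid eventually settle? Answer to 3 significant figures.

2.42 m

A dh/dt = Q_in − 0.00733 √h. Steady state requires inflow = outflow:
Q_in = 0.00733 √h_ss ⇒ √h_ss = 0.0114/0.00733 = 1.5553.
h_ss = 1.5553² = 2.4188 m. (Since h₀ = 3.60 m > h_ss, the level will fall toward this value.)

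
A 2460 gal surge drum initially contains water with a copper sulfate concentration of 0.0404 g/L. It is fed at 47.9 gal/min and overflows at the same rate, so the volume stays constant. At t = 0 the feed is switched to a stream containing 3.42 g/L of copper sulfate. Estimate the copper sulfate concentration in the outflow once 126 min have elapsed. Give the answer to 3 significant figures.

Species balance on the tank: V dC/dt = Q(C_in − C).
Rewrite as dC/dt + C/τ = C_in/τ, τ = V/Q = 51.357 min.
Solution: C(t) = C_in + (C₀ − C_in) e^(−t/τ).
C(126) = 3.42 + (0.0404 − 3.42)·e^(−126/51.357) = 3.42 + (-3.3796)·0.085999 = 3.1294 g/L.

3.13 g/L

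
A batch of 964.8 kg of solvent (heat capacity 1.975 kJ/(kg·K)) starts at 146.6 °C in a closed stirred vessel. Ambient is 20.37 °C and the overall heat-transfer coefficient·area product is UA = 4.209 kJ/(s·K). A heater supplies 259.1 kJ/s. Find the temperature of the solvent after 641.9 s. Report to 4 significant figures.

Lumped-capacitance energy balance: M c_p dT/dt = UA(T_amb − T) + Q̇.
dT/dt = (T_ss − T)/τ with T_ss = T_amb + Q̇/UA = 20.37 + 259.1/4.209 = 81.9286 °C, τ = M c_p/UA = 964.8·1.975/4.209 = 452.716 s.
This is linear first-order; T(t) = T_ss + (T₀ − T_ss) e^(−t/τ).
T(641.9) = 81.9286 + (64.6714)·0.242225 = 97.5936 °C.

97.59 °C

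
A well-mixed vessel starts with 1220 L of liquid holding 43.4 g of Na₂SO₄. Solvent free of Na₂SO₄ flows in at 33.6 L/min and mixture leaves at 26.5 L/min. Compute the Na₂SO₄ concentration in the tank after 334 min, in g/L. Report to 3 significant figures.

0.000215 g/L

Let m(t) be the amount of Na₂SO₄. Volume: V(t) = V₀ + (Q_in − Q_out) t = 1220 + 7.1000 t; V(334) = 3591.4 L.
Solute balance: dm/dt = 0 − Q_out C = −Q_out m/V(t).
dm/m = −Q_out dt/(V₀ + 7.1000 t); integrating gives ln(m/m₀) = −(Q_out/(Q_in−Q_out)) ln(V/V₀).
m = m₀ (V₀/V)^(Q_out/(Q_in−Q_out)) = 43.4 × (1220/3591.4)^(3.7324) = 0.77153 g.
C = m/V = 0.77153/3591.4 = 0.00021483 g/L.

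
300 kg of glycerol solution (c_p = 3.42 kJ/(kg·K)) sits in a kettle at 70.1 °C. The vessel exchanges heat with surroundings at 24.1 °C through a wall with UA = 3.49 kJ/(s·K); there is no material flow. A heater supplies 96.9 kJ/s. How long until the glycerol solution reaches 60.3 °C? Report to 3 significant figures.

Lumped-capacitance energy balance: M c_p dT/dt = UA(T_amb − T) + Q̇.
τ = M c_p/UA = 293.98 s; T_ss = T_amb + Q̇/UA = 24.1 + 96.9/3.49 = 51.865 °C.
T(t) = T_ss + (T₀ − T_ss)e^(−t/τ); set T = 60.3:
t = −τ ln[(T − T_ss)/(T₀ − T_ss)] = −293.98 · ln(0.46257) = 226.65 s.

227 s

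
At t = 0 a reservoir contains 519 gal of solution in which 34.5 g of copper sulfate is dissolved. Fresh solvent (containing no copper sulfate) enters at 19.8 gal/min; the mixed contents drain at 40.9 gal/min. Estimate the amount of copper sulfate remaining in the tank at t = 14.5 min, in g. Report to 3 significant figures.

Total volume: dV/dt = Q_in − Q_out = -21.100 gal/min, so V(t) = 519 − 21.100 t and V(14.5) = 213.05 gal.
Solute balance: dm/dt = 0 − Q_out C = −Q_out m/V(t).
dm/m = −Q_out dt/(V₀ − 21.100 t); integrating gives ln(m/m₀) = −(Q_out/(Q_in−Q_out)) ln(V/V₀).
m = m₀ (V₀/V)^(Q_out/(Q_in−Q_out)) = 34.5 × (519/213.05)^(-1.9384) = 6.1415 g.

6.14 g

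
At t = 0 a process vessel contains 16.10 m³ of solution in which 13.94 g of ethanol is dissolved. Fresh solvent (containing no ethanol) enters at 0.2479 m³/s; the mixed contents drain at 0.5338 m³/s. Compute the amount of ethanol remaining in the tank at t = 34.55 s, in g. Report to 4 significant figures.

Total volume: dV/dt = Q_in − Q_out = -0.285900 m³/s, so V(t) = 16.10 − 0.285900 t and V(34.55) = 6.22216 m³.
Species balance (pure solvent in): dm/dt = −Q_out · m/V(t).
Separate: dm/m = −Q_out dt/V(t) ⇒ ln(m/m₀) = −(Q_out/(Q_in−Q_out)) ln(V/V₀).
m = m₀ (V₀/V)^(Q_out/(Q_in−Q_out)) = 13.94 × (16.10/6.22216)^(-1.86709) = 2.36249 g.

2.362 g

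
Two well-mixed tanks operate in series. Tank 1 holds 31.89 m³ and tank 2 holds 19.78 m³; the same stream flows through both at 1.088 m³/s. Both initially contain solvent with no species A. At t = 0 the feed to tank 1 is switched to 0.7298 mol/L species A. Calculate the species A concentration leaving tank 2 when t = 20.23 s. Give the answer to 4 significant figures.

Each tank obeys Vᵢ dCᵢ/dt = Q(Cᵢ₋₁ − Cᵢ), so τᵢ = Vᵢ/Q.
τ₁ = 31.89/1.088 = 29.3107 s; τ₂ = 19.78/1.088 = 18.1801 s.
Solving the cascade with C₁(0)=C₂(0)=0 gives C₂(t) = C_in[1 − (τ₁ e^(−t/τ₁) − τ₂ e^(−t/τ₂))/(τ₁ − τ₂)].
At t = 20.23: e^(−t/τ₁) = 0.501480, e^(−t/τ₂) = 0.328653.
C₂ = 0.7298·[1 − (29.3107·0.501480 − 18.1801·0.328653)/(11.1305)] = 0.7298·0.216233 = 0.157807 mol/L.

0.1578 mol/L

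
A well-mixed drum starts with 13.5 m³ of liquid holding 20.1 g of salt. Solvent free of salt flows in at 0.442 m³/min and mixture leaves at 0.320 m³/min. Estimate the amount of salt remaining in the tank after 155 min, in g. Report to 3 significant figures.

Let m(t) be the amount of salt. Volume: V(t) = V₀ + (Q_in − Q_out) t = 13.5 + 0.12200 t; V(155) = 32.410 m³.
Solute balance: dm/dt = 0 − Q_out C = −Q_out m/V(t).
Separate: dm/m = −Q_out dt/V(t) ⇒ ln(m/m₀) = −(Q_out/(Q_in−Q_out)) ln(V/V₀).
m = m₀ (V₀/V)^(Q_out/(Q_in−Q_out)) = 20.1 × (13.5/32.410)^(2.6230) = 2.0210 g.

2.02 g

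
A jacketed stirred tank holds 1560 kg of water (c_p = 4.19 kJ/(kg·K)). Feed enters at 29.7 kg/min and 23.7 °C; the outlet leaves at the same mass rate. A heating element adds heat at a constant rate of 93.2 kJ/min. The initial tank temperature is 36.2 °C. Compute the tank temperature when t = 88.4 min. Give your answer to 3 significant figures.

26.6 °C

M c_p dT/dt = ṁ c_p (T_in − T) + Q̇.
τ = M/ṁ = 52.525 min; T_ss = T_in + Q̇/(ṁ c_p) = 23.7 + 93.2/(29.7·4.19) = 24.449 °C.
This is linear first-order; T(t) = T_ss + (T₀ − T_ss) e^(−t/τ).
T(88.4) = 24.449 + (11.751)·e^(−88.4/52.525) = 24.449 + (11.751)·0.18582 = 26.632 °C.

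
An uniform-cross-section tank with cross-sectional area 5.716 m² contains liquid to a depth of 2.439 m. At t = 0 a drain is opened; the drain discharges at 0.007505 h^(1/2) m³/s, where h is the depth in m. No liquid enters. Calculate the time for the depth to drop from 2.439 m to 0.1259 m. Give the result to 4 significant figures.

1838 s

A dh/dt = −Q_out = −0.007505 √h.
∫ h^(−1/2) dh = −(0.007505/A) ∫ dt, giving 2√h = 2√h₀ − (0.007505/A) t.
t = 2A(√h₀ − √h)/0.007505 = 2·5.716·(√2.439 − √0.1259)/0.007505
  = 11.4320 × (1.56173 − 0.354824) / 0.007505 = 1838.42 s.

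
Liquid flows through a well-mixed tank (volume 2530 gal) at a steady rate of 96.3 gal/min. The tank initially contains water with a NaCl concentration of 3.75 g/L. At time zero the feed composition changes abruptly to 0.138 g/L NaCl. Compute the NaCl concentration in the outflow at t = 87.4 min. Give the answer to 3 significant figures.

Species balance on the tank: V dC/dt = Q(C_in − C).
Time constant τ = V/Q = 2530/96.3 = 26.272 min.
C approaches C_in exponentially: C(t) = C_in + (C₀ − C_in) e^(−t/τ).
C(87.4) = 0.138 + (3.75 − 0.138)·e^(−87.4/26.272) = 0.138 + (3.6120)·0.035910 = 0.26771 g/L.

0.268 g/L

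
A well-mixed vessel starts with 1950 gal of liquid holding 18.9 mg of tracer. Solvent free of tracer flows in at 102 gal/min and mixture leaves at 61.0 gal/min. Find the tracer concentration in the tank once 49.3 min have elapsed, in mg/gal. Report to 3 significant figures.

0.00165 mg/gal

Let m(t) be the amount of tracer. Volume: V(t) = V₀ + (Q_in − Q_out) t = 1950 + 41.000 t; V(49.3) = 3971.3 gal.
Solute balance: dm/dt = 0 − Q_out C = −Q_out m/V(t).
dm/m = −Q_out dt/(V₀ + 41.000 t); integrating gives ln(m/m₀) = −(Q_out/(Q_in−Q_out)) ln(V/V₀).
m = m₀ (V₀/V)^(Q_out/(Q_in−Q_out)) = 18.9 × (1950/3971.3)^(1.4878) = 6.5597 mg.
C = m/V = 6.5597/3971.3 = 0.0016518 mg/gal.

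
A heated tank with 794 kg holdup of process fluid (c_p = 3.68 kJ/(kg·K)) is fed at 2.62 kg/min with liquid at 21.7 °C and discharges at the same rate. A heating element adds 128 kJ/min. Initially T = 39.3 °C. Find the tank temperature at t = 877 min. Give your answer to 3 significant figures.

35.2 °C

Unsteady energy balance on the tank contents: M c_p dT/dt = ṁ c_p (T_in − T) + 128.
τ = M/ṁ = 303.05 min; T_ss = T_in + Q̇/(ṁ c_p) = 21.7 + 128/(2.62·3.68) = 34.976 °C.
Solution: T(t) = T_ss + (T₀ − T_ss) e^(−t/τ).
T(877) = 34.976 + (4.3242)·e^(−877/303.05) = 34.976 + (4.3242)·0.055361 = 35.215 °C.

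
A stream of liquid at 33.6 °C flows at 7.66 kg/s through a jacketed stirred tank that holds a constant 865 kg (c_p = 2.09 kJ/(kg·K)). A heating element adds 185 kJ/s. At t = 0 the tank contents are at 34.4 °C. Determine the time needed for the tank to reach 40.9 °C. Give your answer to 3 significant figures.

105 s

Unsteady energy balance on the tank contents: M c_p dT/dt = ṁ c_p (T_in − T) + 185.
τ = M/ṁ = 112.92 s; T_ss = T_in + Q̇/(ṁ c_p) = 45.156 °C.
T(t) = T_ss + (T₀ − T_ss) e^(−t/τ). Set T = 40.9:
e^(−t/τ) = (40.9 − 45.156)/(34.4 − 45.156) = 0.39567
t = −112.92 · ln(0.39567) = 104.70 s.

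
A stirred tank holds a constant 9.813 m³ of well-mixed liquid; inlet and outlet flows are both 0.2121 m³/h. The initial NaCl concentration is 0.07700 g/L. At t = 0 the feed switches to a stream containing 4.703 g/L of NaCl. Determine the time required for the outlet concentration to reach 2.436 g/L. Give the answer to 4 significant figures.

33.00 h

Accumulation = in − out for the solute gives V dC/dt = Q(C_in − C), so τ = V/Q = 46.2659 h.
C(t) = C_in + (C₀ − C_in) e^(−t/τ). Set C = 2.436 and solve for t:
e^(−t/τ) = (C − C_in)/(C₀ − C_in) = (2.436 − 4.703)/(0.07700 − 4.703) = 0.490056
t = −τ ln(…) = 46.2659 × 0.713235 = 32.9985 h.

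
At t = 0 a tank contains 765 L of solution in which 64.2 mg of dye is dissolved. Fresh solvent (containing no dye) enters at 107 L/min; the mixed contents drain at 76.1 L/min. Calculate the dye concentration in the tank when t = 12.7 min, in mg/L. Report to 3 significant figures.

Let m(t) be the amount of dye. Volume: V(t) = V₀ + (Q_in − Q_out) t = 765 + 30.900 t; V(12.7) = 1157.4 L.
Species balance (pure solvent in): dm/dt = −Q_out · m/V(t).
dm/m = −Q_out dt/(V₀ + 30.900 t); integrating gives ln(m/m₀) = −(Q_out/(Q_in−Q_out)) ln(V/V₀).
m = m₀ (V₀/V)^(Q_out/(Q_in−Q_out)) = 64.2 × (765/1157.4)^(2.4628) = 23.155 mg.
C = m/V = 23.155/1157.4 = 0.020006 mg/L.

0.0200 mg/L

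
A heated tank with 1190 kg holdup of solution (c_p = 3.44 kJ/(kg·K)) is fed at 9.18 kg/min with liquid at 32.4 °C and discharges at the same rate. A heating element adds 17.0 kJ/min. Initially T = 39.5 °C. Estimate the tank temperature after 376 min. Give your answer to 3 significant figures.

33.3 °C

First-law balance (no shaft work): M c_p dT/dt = ṁ c_p (T_in − T) + 17.0.
τ = M/ṁ = 129.63 min; T_ss = T_in + Q̇/(ṁ c_p) = 32.4 + 17.0/(9.18·3.44) = 32.938 °C.
This is linear first-order; T(t) = T_ss + (T₀ − T_ss) e^(−t/τ).
T(376) = 32.938 + (6.5617)·e^(−376/129.63) = 32.938 + (6.5617)·0.054992 = 33.299 °C.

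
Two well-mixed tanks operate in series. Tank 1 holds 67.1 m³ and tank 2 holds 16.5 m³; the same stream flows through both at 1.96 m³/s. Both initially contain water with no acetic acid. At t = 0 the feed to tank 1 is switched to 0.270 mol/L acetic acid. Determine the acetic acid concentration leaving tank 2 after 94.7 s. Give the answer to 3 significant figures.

Time constants: τᵢ = Vᵢ/Q for each well-mixed tank.
τ₁ = 67.1/1.96 = 34.235 s; τ₂ = 16.5/1.96 = 8.4184 s.
Tank 1: C₁ = C_in(1 − e^(−t/τ₁)). Tank 2 (τ₁ ≠ τ₂): C₂ = C_in[1 − (τ₁ e^(−t/τ₁) − τ₂ e^(−t/τ₂))/(τ₁ − τ₂)].
At t = 94.7: e^(−t/τ₁) = 0.062901, e^(−t/τ₂) = 1.3018e-05.
C₂ = 0.270·[1 − (34.235·0.062901 − 8.4184·1.3018e-05)/(25.816)] = 0.270·0.91659 = 0.24748 mol/L.

0.247 mol/L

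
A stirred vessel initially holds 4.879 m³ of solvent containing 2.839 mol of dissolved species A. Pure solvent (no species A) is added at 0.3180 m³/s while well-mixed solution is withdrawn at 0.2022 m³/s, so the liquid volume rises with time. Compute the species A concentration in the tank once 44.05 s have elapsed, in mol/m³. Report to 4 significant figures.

0.08154 mol/m³

Let m(t) be the amount of species A. Volume: V(t) = V₀ + (Q_in − Q_out) t = 4.879 + 0.115800 t; V(44.05) = 9.97999 m³.
No species A enters, so dm/dt = −Q_out · (m/V).
dm/m = −Q_out dt/(V₀ + 0.115800 t); integrating gives ln(m/m₀) = −(Q_out/(Q_in−Q_out)) ln(V/V₀).
m = m₀ (V₀/V)^(Q_out/(Q_in−Q_out)) = 2.839 × (4.879/9.97999)^(1.74611) = 0.813719 mol.
C = m/V = 0.813719/9.97999 = 0.0815350 mol/m³.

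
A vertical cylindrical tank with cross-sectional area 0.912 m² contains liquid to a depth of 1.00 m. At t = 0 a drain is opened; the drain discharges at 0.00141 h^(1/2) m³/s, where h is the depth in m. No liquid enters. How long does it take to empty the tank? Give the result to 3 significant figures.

1290 s

With no inflow, A dh/dt = −0.00141 √h.
∫ h^(−1/2) dh = −(0.00141/A) ∫ dt, giving 2√h = 2√h₀ − (0.00141/A) t.
Tank is empty when √h = 0: t_empty = 2A√h₀/0.00141.
t_empty = 2·0.912·√1.00/0.00141 = 1.8240·1.0000/0.00141 = 1293.6 s.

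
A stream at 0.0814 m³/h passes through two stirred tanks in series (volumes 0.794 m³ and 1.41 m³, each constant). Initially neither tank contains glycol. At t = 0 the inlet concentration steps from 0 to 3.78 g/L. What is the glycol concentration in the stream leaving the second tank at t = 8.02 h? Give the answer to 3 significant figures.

0.475 g/L

Species balance on tank i: dCᵢ/dt = (Cᵢ₋₁ − Cᵢ)/τᵢ with τᵢ = Vᵢ/Q.
τ₁ = 0.794/0.0814 = 9.7543 h; τ₂ = 1.41/0.0814 = 17.322 h.
Tank 1: C₁ = C_in(1 − e^(−t/τ₁)). Tank 2 (τ₁ ≠ τ₂): C₂ = C_in[1 − (τ₁ e^(−t/τ₁) − τ₂ e^(−t/τ₂))/(τ₁ − τ₂)].
At t = 8.02: e^(−t/τ₁) = 0.43946, e^(−t/τ₂) = 0.62939.
C₂ = 3.78·[1 − (9.7543·0.43946 − 17.322·0.62939)/(-7.5676)] = 3.78·0.12579 = 0.47550 g/L.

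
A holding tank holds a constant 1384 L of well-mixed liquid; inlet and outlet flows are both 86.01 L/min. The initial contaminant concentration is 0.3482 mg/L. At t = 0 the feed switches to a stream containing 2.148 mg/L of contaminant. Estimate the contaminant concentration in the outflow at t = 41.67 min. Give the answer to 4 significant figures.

Transient balance on the dissolved component: V dC/dt = Q(C_in − C).
So dC/dt = (C_in − C)/τ with τ = V/Q = 1384/86.01 = 16.0912 min.
Solution: C(t) = C_in + (C₀ − C_in) e^(−t/τ).
C(41.67) = 2.148 + (0.3482 − 2.148)·e^(−41.67/16.0912) = 2.148 + (-1.79980)·0.0750484 = 2.01293 mg/L.

2.013 mg/L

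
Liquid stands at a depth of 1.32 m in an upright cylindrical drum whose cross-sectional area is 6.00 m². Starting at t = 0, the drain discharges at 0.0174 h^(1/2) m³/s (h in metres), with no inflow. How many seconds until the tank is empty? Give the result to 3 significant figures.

792 s

Accumulation of liquid (constant cross-section A): A dh/dt = −0.0174 √h.
This is separable: 2 d(√h)/dt = −0.0174/A, so √h = √h₀ − (0.0174/(2A)) t.
Tank is empty when √h = 0: t_empty = 2A√h₀/0.0174.
t_empty = 2·6.00·√1.32/0.0174 = 12.000·1.1489/0.0174 = 792.35 s.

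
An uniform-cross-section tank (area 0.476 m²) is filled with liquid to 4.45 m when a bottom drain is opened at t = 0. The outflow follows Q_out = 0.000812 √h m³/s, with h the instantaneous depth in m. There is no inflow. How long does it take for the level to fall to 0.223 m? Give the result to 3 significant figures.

With no inflow, A dh/dt = −0.000812 √h.
This is separable: 2 d(√h)/dt = −0.000812/A, so √h = √h₀ − (0.000812/(2A)) t.
t = 2A(√h₀ − √h)/0.000812 = 2·0.476·(√4.45 − √0.223)/0.000812
  = 0.95200 × (2.1095 − 0.47223) / 0.000812 = 1919.6 s.

1920 s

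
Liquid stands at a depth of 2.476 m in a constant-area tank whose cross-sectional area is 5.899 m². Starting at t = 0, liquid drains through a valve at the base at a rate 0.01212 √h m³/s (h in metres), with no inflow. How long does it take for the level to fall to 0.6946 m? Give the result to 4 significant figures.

720.4 s

A dh/dt = −Q_out = −0.01212 √h.
Separate and integrate: 2(√h − √h₀) = −(0.01212/A) t.
t = 2A(√h₀ − √h)/0.01212 = 2·5.899·(√2.476 − √0.6946)/0.01212
  = 11.7980 × (1.57353 − 0.833427) / 0.01212 = 720.442 s.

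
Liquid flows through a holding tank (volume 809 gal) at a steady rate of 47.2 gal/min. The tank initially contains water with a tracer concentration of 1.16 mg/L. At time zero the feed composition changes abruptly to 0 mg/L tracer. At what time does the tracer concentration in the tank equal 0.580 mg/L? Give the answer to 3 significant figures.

Accumulation = in − out for the solute gives V dC/dt = Q(C_in − C), so τ = V/Q = 17.140 min.
C(t) = C_in + (C₀ − C_in) e^(−t/τ). Set C = 0.580 and solve for t:
e^(−t/τ) = (C − C_in)/(C₀ − C_in) = (0.580 − 0)/(1.16 − 0) = 0.50000
t = −τ ln(…) = 17.140 × 0.69315 = 11.880 min.

11.9 min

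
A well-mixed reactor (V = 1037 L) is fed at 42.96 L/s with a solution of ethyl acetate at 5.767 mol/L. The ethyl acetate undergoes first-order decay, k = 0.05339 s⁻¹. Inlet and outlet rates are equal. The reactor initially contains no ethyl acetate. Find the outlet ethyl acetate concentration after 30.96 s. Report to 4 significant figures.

V dC/dt = Q(C_in − C) − k V C.
dC/dt = (Q/V) C_in − (Q/V + k) C; effective rate a = Q/V + k = 0.0414272 + 0.05339 = 0.0948172 s⁻¹.
C_ss = Q C_in/(Q + kV) = 2.51970 mol/L; C(t) = C_ss + (C₀ − C_ss) e^(−a t).
C(30.96) = 2.51970 + (-2.51970)·e^(−0.0948172·30.96) = 2.51970 + (-2.51970)·0.0531020 = 2.38590 mol/L.

2.386 mol/L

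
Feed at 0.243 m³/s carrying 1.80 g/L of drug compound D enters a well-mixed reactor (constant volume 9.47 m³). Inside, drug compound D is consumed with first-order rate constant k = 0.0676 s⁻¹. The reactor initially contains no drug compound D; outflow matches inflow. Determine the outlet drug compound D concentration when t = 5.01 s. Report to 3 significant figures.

Accumulation = in − out − consumed: V dC/dt = Q C_in − Q C − k V C.
This is linear with rate a = Q/V + k = 0.093260 s⁻¹.
C_ss = Q C_in/(Q + kV) = 0.49526 g/L; C(t) = C_ss + (C₀ − C_ss) e^(−a t).
C(5.01) = 0.49526 + (-0.49526)·e^(−0.093260·5.01) = 0.49526 + (-0.49526)·0.62673 = 0.18486 g/L.

0.185 g/L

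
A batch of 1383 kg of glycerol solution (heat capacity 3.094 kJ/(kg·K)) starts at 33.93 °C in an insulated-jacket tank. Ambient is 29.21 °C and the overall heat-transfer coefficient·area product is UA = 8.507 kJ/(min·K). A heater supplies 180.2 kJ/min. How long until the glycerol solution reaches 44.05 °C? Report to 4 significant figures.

479.8 min

M c_p dT/dt = −UA(T − T_amb) + Q̇.
τ = M c_p/UA = 502.998 min; T_ss = T_amb + Q̇/UA = 29.21 + 180.2/8.507 = 50.3926 °C.
T(t) = T_ss + (T₀ − T_ss)e^(−t/τ); set T = 44.05:
t = −τ ln[(T − T_ss)/(T₀ − T_ss)] = −502.998 · ln(0.385272) = 479.763 min.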